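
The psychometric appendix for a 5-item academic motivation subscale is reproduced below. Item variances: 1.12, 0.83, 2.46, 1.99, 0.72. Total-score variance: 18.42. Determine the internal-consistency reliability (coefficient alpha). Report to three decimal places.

Σσᵢ² = 1.12 + 0.83 + 2.46 + 1.99 + 0.72 = 7.12
α = (k/(k−1))·(1 − Σσᵢ²/Var(T)) = (5/4)·(1 − 7.12/18.42) = 0.767

α = 0.767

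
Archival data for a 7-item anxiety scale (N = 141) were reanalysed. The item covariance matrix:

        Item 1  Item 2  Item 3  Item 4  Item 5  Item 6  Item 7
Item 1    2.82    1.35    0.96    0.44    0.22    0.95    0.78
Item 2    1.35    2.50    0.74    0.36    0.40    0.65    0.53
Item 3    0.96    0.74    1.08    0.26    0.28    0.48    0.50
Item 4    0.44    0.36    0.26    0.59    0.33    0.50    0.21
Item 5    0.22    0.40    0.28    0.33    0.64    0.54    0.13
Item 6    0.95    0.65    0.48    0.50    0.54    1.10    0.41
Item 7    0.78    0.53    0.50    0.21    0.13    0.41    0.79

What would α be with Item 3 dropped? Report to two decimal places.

Remaining items: Item 1, Item 2, Item 4, Item 5, Item 6, Item 7 (k = 6).
sum of item variances = 2.82 + 2.50 + 0.59 + 0.64 + 1.10 + 0.79 = 8.44
σ²_T = 8.44 + 2 × 7.80 = 24.04
α (item deleted) = (6/5)·(1 − 8.44/24.04) = 0.78

α = 0.78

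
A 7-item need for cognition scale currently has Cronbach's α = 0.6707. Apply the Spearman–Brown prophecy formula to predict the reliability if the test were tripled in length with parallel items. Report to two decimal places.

predicted reliability = 0.86

Length factor m = 3
α' = m·α / (1 + (m−1)·α)
   = 3 × 0.6707 / (1 + (3 − 1) × 0.6707)
   = 2.0121 / 2.3414 = 0.86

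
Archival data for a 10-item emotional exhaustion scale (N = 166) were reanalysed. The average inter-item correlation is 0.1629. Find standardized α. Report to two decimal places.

α = 0.66

Standardized α = k·r̄ / (1 + (k−1)·r̄) = 10 × 0.1629 / (1 + 9 × 0.1629)
  = 1.6290 / 2.4661 = 0.66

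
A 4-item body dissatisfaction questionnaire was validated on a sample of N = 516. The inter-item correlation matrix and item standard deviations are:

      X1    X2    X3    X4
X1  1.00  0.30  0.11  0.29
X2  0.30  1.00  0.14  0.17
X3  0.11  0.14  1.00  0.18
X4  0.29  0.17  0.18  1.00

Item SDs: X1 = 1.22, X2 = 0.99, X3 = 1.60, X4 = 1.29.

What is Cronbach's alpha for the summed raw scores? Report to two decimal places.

Σσ²ᵢ = 1.22² + 0.99² + 1.60² + 1.29² = 6.6926
Covariances σ_ij = r_ij · s_i · s_j:
  σ(X1,X2) = 0.30 × 1.22 × 0.99 = 0.3623
  σ(X1,X3) = 0.11 × 1.22 × 1.60 = 0.2147
  σ(X1,X4) = 0.29 × 1.22 × 1.29 = 0.4564
  σ(X2,X3) = 0.14 × 0.99 × 1.60 = 0.2218
  σ(X2,X4) = 0.17 × 0.99 × 1.29 = 0.2171
  σ(X3,X4) = 0.18 × 1.60 × 1.29 = 0.3715
σ²_T = Σσ²ᵢ + 2·Σσ_ij = 6.6926 + 2 × 1.8438 = 10.3802
α = (4/3)·(1 − 6.6926/10.3802) = 0.47

α = 0.47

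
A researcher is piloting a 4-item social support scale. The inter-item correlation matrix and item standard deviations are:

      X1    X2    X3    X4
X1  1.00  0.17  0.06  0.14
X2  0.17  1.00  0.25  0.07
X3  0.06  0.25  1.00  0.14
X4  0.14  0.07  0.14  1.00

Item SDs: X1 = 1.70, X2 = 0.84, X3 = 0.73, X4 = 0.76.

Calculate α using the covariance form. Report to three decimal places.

Σσ²ᵢ = 1.70² + 0.84² + 0.73² + 0.76² = 4.7061
Covariances σ_ij = r_ij · s_i · s_j:
  σ(X1,X2) = 0.17 × 1.70 × 0.84 = 0.2428
  σ(X1,X3) = 0.06 × 1.70 × 0.73 = 0.0745
  σ(X1,X4) = 0.14 × 1.70 × 0.76 = 0.1809
  σ(X2,X3) = 0.25 × 0.84 × 0.73 = 0.1533
  σ(X2,X4) = 0.07 × 0.84 × 0.76 = 0.0447
  σ(X3,X4) = 0.14 × 0.73 × 0.76 = 0.0777
σ²_T = Σσ²ᵢ + 2·Σσ_ij = 4.7061 + 2 × 0.7739 = 6.2539
α = (4/3)·(1 − 4.7061/6.2539) = 0.330

α = 0.330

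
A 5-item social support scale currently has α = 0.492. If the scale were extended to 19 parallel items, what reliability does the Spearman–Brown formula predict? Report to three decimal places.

predicted reliability = 0.786

Length factor m = 19/5 = 3.8000
α' = m·α / (1 + (m−1)·α)
   = 19/5 × 0.492 / (1 + (19/5 − 1) × 0.492)
   = 1.8696 / 2.3776 = 0.786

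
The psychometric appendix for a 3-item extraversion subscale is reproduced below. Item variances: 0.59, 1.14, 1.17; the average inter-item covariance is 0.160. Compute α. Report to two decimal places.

α = 0.37

Σσᵢ² = 0.59 + 1.14 + 1.17 = 2.90
Sum of the 3 distinct covariances = 3 × 0.160 = 0.480
σ²_T = Σσᵢ² + 2·Σcov = 2.90 + 2 × 0.480 = 3.860
α = (3/2)·(1 − 2.90/3.860) = 0.37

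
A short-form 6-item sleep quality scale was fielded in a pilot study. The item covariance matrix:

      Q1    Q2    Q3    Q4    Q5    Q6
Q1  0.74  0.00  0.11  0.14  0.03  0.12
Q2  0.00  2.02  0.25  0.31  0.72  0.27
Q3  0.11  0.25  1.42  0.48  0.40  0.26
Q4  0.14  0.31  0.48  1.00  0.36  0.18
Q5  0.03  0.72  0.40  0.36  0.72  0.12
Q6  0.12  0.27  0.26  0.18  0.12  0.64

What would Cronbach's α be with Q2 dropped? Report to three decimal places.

Cronbach's α = 0.617

Remaining items: Q1, Q3, Q4, Q5, Q6 (k = 5).
sum of item variances = 0.74 + 1.42 + 1.00 + 0.72 + 0.64 = 4.52
σ²_total = 4.52 + 2 × 2.20 = 8.92
α (item deleted) = (5/4)·(1 − 4.52/8.92) = 0.617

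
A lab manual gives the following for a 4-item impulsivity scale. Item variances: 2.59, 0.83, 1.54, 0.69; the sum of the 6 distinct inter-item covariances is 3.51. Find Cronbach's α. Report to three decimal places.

Cronbach's α = 0.739

ΣVar(i) = 2.59 + 0.83 + 1.54 + 0.69 = 5.65
Sum of distinct covariances = 3.51
total variance = ΣVar(i) + 2·Σcov = 5.65 + 2 × 3.51 = 12.67
α = (4/3)·(1 − 5.65/12.67) = 0.739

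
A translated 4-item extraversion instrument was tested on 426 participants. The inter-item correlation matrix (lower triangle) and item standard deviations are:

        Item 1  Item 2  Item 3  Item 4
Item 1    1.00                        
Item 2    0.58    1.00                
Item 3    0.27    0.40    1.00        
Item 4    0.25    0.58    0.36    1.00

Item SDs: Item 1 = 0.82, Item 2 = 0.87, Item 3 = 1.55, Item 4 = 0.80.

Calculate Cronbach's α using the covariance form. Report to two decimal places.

Σσ²ᵢ = 0.82² + 0.87² + 1.55² + 0.80² = 4.4718
Covariances σ_ij = r_ij · s_i · s_j:
  σ(Item 1,Item 2) = 0.58 × 0.82 × 0.87 = 0.4138
  σ(Item 1,Item 3) = 0.27 × 0.82 × 1.55 = 0.3432
  σ(Item 1,Item 4) = 0.25 × 0.82 × 0.80 = 0.1640
  σ(Item 2,Item 3) = 0.40 × 0.87 × 1.55 = 0.5394
  σ(Item 2,Item 4) = 0.58 × 0.87 × 0.80 = 0.4037
  σ(Item 3,Item 4) = 0.36 × 1.55 × 0.80 = 0.4464
σ²_T = Σσ²ᵢ + 2·Σσ_ij = 4.4718 + 2 × 2.3105 = 9.0928
α = (4/3)·(1 − 4.4718/9.0928) = 0.68

α = 0.68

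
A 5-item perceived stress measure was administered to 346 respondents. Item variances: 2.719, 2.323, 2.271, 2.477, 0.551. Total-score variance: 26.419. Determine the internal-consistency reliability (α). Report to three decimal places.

Σσ²ᵢ = 2.719 + 2.323 + 2.271 + 2.477 + 0.551 = 10.341
α = (k/(k−1))·(1 − Σσ²ᵢ/Var(T)) = (5/4)·(1 − 10.341/26.419) = 0.761

α = 0.761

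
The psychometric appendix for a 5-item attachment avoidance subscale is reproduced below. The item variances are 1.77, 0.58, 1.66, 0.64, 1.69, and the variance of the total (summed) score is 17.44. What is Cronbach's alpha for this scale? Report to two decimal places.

Σσᵢ² = 1.77 + 0.58 + 1.66 + 0.64 + 1.69 = 6.34
α = (k/(k−1))·(1 − Σσᵢ²/total variance) = (5/4)·(1 − 6.34/17.44) = 0.80

α = 0.80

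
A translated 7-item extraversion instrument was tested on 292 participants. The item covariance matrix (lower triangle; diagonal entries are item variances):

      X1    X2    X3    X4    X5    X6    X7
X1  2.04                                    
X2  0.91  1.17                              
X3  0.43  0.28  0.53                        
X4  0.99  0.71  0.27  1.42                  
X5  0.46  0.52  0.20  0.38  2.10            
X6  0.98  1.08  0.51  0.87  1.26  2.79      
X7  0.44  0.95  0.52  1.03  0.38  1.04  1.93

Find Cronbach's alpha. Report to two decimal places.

Σσᵢ² = 2.04 + 1.17 + 0.53 + 1.42 + 2.10 + 2.79 + 1.93 = 11.98
Sum of off-diagonal covariances = 14.21
Var(T) = 11.98 + 2 × 14.21 = 40.40
α = (k/(k−1))·(1 − Σσᵢ²/Var(T)) = (7/6)·(1 − 11.98/40.40) = 0.82

α = 0.82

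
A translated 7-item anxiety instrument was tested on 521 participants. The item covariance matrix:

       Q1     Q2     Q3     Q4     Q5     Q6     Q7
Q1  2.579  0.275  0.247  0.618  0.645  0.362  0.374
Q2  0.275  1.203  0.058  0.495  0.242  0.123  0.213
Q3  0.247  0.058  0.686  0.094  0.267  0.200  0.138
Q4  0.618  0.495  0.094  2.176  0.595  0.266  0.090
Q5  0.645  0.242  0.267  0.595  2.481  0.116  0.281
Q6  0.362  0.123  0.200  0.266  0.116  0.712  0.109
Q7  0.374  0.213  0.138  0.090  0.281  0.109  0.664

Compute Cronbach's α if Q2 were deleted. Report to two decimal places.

α = 0.58

Remaining items: Q1, Q3, Q4, Q5, Q6, Q7 (k = 6).
sum of item variances = 2.579 + 0.686 + 2.176 + 2.481 + 0.712 + 0.664 = 9.298
Var(T) = 9.298 + 2 × 4.402 = 18.102
α (item deleted) = (6/5)·(1 − 9.298/18.102) = 0.58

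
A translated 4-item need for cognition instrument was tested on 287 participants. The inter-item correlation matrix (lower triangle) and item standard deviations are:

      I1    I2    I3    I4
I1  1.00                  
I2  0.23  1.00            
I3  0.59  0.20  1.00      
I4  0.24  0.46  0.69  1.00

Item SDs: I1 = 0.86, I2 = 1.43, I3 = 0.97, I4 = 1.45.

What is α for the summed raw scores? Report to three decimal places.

α = 0.706

Σσ²ᵢ = 0.86² + 1.43² + 0.97² + 1.45² = 5.8279
Covariances σ_ij = r_ij · s_i · s_j:
  σ(I1,I2) = 0.23 × 0.86 × 1.43 = 0.2829
  σ(I1,I3) = 0.59 × 0.86 × 0.97 = 0.4922
  σ(I1,I4) = 0.24 × 0.86 × 1.45 = 0.2993
  σ(I2,I3) = 0.20 × 1.43 × 0.97 = 0.2774
  σ(I2,I4) = 0.46 × 1.43 × 1.45 = 0.9538
  σ(I3,I4) = 0.69 × 0.97 × 1.45 = 0.9705
σ²_T = Σσ²ᵢ + 2·Σσ_ij = 5.8279 + 2 × 3.2761 = 12.3801
α = (4/3)·(1 − 5.8279/12.3801) = 0.706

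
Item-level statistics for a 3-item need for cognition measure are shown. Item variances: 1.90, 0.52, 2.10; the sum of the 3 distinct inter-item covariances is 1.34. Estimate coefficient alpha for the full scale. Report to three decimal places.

α = 0.558

sum of item variances = 1.90 + 0.52 + 2.10 = 4.52
Sum of distinct covariances = 1.34
σ²_total = sum of item variances + 2·Σcov = 4.52 + 2 × 1.34 = 7.20
α = (3/2)·(1 − 4.52/7.20) = 0.558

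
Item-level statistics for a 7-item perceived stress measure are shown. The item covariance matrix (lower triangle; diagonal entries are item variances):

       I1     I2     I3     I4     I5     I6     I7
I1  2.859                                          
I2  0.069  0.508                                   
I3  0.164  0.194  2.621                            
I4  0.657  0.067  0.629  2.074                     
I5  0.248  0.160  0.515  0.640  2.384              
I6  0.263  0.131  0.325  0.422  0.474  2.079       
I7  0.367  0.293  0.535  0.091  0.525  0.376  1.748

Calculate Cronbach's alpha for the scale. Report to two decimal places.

Σσᵢ² = 2.859 + 0.508 + 2.621 + 2.074 + 2.384 + 2.079 + 1.748 = 14.273
Σ_{i<j} σ_ij = 7.145
total variance = 14.273 + 2 × 7.145 = 28.563
α = (k/(k−1))·(1 − Σσᵢ²/total variance) = (7/6)·(1 − 14.273/28.563) = 0.58

Cronbach's alpha = 0.58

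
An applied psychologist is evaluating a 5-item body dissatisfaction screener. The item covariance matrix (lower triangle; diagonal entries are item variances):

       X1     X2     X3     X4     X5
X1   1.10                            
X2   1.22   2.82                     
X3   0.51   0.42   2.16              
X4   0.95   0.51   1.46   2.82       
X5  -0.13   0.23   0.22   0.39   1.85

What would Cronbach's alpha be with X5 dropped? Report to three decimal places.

Cronbach's alpha = 0.710

Remaining items: X1, X2, X3, X4 (k = 4).
ΣVar(i) = 1.10 + 2.82 + 2.16 + 2.82 = 8.90
σ²_T = 8.90 + 2 × 5.07 = 19.04
α (item deleted) = (4/3)·(1 − 8.90/19.04) = 0.710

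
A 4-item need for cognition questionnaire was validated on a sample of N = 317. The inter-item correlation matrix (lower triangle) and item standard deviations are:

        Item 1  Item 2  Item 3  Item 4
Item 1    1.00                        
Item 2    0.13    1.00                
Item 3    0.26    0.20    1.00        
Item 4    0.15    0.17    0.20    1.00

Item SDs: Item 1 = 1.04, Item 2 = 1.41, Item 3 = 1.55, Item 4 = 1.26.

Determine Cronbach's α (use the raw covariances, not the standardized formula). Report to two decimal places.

Cronbach's α = 0.47

Σσ²ᵢ = 1.04² + 1.41² + 1.55² + 1.26² = 7.0598
Covariances σ_ij = r_ij · s_i · s_j:
  σ(Item 1,Item 2) = 0.13 × 1.04 × 1.41 = 0.1906
  σ(Item 1,Item 3) = 0.26 × 1.04 × 1.55 = 0.4191
  σ(Item 1,Item 4) = 0.15 × 1.04 × 1.26 = 0.1966
  σ(Item 2,Item 3) = 0.20 × 1.41 × 1.55 = 0.4371
  σ(Item 2,Item 4) = 0.17 × 1.41 × 1.26 = 0.3020
  σ(Item 3,Item 4) = 0.20 × 1.55 × 1.26 = 0.3906
σ²_T = Σσ²ᵢ + 2·Σσ_ij = 7.0598 + 2 × 1.9360 = 10.9318
α = (4/3)·(1 − 7.0598/10.9318) = 0.47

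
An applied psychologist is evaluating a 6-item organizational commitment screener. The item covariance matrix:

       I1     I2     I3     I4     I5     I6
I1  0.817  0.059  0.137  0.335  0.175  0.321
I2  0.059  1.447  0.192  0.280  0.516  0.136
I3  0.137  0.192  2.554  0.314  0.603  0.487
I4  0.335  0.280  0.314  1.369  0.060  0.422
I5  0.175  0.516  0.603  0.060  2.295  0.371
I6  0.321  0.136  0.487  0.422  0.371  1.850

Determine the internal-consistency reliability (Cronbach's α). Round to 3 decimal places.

Σσᵢ² = 0.817 + 1.447 + 2.554 + 1.369 + 2.295 + 1.850 = 10.332
Σ_{i<j} σ_ij = 4.408
σ²_T = 10.332 + 2 × 4.408 = 19.148
α = (k/(k−1))·(1 − Σσᵢ²/σ²_T) = (6/5)·(1 − 10.332/19.148) = 0.552

Cronbach's α = 0.552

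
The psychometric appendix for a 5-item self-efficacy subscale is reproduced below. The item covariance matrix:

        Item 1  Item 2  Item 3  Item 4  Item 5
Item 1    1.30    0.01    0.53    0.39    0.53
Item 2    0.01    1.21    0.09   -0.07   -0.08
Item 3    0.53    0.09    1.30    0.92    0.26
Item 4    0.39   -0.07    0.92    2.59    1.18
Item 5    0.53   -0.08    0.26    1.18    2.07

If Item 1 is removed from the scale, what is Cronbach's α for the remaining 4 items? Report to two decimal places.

Cronbach's α = 0.52

Remaining items: Item 2, Item 3, Item 4, Item 5 (k = 4).
Σσ²ᵢ = 1.21 + 1.30 + 2.59 + 2.07 = 7.17
σ²_total = 7.17 + 2 × 2.30 = 11.77
α (item deleted) = (4/3)·(1 − 7.17/11.77) = 0.52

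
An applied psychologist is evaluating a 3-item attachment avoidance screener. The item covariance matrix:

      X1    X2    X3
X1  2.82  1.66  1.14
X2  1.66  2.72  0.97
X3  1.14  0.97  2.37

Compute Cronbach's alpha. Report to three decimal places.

ΣVar(i) = 2.82 + 2.72 + 2.37 = 7.91
Sum of off-diagonal covariances = 3.77
σ²_total = 7.91 + 2 × 3.77 = 15.45
α = (k/(k−1))·(1 − ΣVar(i)/σ²_total) = (3/2)·(1 − 7.91/15.45) = 0.732

α = 0.732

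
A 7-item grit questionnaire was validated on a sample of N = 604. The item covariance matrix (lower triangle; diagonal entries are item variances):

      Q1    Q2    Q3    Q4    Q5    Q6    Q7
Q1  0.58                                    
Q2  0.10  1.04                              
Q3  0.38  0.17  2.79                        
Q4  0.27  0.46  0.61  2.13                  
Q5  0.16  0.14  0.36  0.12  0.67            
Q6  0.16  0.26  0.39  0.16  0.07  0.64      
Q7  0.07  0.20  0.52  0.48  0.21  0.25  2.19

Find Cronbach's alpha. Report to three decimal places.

Σσ²ᵢ = 0.58 + 1.04 + 2.79 + 2.13 + 0.67 + 0.64 + 2.19 = 10.04
Sum of off-diagonal covariances = 5.54
total variance = 10.04 + 2 × 5.54 = 21.12
α = (k/(k−1))·(1 − Σσ²ᵢ/total variance) = (7/6)·(1 − 10.04/21.12) = 0.612

α = 0.612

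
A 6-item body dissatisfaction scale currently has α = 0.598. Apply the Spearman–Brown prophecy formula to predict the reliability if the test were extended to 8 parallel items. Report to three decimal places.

Length factor m = 8/6 = 1.3333
α' = m·α / (1 + (m−1)·α)
   = 8/6 × 0.598 / (1 + (8/6 − 1) × 0.598)
   = 0.7973 / 1.1993 = 0.665

predicted reliability = 0.665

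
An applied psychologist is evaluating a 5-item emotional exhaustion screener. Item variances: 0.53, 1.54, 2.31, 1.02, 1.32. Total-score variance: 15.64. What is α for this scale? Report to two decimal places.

sum of item variances = 0.53 + 1.54 + 2.31 + 1.02 + 1.32 = 6.72
α = (k/(k−1))·(1 − sum of item variances/σ²_total) = (5/4)·(1 − 6.72/15.64) = 0.71

α = 0.71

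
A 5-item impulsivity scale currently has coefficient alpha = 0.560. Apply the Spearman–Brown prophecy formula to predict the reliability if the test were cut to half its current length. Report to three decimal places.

Length factor m = 1/2
α' = m·α / (1 − (1−m)·α)
   = 1/2 × 0.560 / (1 − (1 − 1/2) × 0.560)
   = 0.2800 / 0.7200 = 0.389

predicted reliability = 0.389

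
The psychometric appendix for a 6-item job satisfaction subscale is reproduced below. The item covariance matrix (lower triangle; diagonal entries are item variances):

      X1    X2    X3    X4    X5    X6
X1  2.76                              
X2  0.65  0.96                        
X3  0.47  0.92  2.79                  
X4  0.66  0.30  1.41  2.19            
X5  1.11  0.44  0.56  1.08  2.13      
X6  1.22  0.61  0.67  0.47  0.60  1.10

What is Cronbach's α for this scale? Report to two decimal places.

Σσ²ᵢ = 2.76 + 0.96 + 2.79 + 2.19 + 2.13 + 1.10 = 11.93
Σ_{i<j} σ_ij = 11.17
σ²_T = 11.93 + 2 × 11.17 = 34.27
α = (k/(k−1))·(1 − Σσ²ᵢ/σ²_T) = (6/5)·(1 − 11.93/34.27) = 0.78

Cronbach's α = 0.78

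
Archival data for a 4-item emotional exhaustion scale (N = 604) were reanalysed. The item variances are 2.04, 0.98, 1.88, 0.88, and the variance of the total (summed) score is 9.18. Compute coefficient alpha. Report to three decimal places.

sum of item variances = 2.04 + 0.98 + 1.88 + 0.88 = 5.78
α = (k/(k−1))·(1 − sum of item variances/σ²_T) = (4/3)·(1 − 5.78/9.18) = 0.494

coefficient alpha = 0.494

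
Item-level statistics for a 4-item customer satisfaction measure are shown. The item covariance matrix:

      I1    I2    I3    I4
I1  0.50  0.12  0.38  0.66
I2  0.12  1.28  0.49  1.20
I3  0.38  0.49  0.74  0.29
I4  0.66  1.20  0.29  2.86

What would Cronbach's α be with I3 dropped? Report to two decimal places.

Cronbach's α = 0.69

Remaining items: I1, I2, I4 (k = 3).
sum of item variances = 0.50 + 1.28 + 2.86 = 4.64
Var(T) = 4.64 + 2 × 1.98 = 8.60
α (item deleted) = (3/2)·(1 − 4.64/8.60) = 0.69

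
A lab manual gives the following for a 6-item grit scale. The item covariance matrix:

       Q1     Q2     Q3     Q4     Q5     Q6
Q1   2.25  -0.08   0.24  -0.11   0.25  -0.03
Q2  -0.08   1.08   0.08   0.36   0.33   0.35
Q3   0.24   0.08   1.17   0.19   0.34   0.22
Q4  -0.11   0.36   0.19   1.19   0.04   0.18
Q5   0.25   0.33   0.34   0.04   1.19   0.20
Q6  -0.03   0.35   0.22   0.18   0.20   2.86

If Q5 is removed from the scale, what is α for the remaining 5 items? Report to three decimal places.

Remaining items: Q1, Q2, Q3, Q4, Q6 (k = 5).
Σσ²ᵢ = 2.25 + 1.08 + 1.17 + 1.19 + 2.86 = 8.55
Var(T) = 8.55 + 2 × 1.40 = 11.35
α (item deleted) = (5/4)·(1 − 8.55/11.35) = 0.308

α = 0.308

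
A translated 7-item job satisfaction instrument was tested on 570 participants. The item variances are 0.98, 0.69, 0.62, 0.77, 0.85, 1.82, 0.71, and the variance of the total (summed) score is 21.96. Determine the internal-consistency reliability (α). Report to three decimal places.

Σσᵢ² = 0.98 + 0.69 + 0.62 + 0.77 + 0.85 + 1.82 + 0.71 = 6.44
α = (k/(k−1))·(1 − Σσᵢ²/Var(T)) = (7/6)·(1 − 6.44/21.96) = 0.825

α = 0.825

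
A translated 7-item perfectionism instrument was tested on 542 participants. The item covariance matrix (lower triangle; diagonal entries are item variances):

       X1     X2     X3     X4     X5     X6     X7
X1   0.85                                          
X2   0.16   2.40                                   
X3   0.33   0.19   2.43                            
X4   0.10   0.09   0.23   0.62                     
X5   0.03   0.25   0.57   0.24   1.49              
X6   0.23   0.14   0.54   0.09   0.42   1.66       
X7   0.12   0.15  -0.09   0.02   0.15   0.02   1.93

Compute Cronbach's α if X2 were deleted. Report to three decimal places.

α = 0.481

Remaining items: X1, X3, X4, X5, X6, X7 (k = 6).
Σσᵢ² = 0.85 + 2.43 + 0.62 + 1.49 + 1.66 + 1.93 = 8.98
σ²_total = 8.98 + 2 × 3.00 = 14.98
α (item deleted) = (6/5)·(1 − 8.98/14.98) = 0.481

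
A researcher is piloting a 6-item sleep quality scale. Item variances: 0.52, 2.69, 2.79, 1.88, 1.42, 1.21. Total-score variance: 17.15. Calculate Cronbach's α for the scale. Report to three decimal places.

α = 0.465

Σσ²ᵢ = 0.52 + 2.69 + 2.79 + 1.88 + 1.42 + 1.21 = 10.51
α = (k/(k−1))·(1 − Σσ²ᵢ/Var(T)) = (6/5)·(1 − 10.51/17.15) = 0.465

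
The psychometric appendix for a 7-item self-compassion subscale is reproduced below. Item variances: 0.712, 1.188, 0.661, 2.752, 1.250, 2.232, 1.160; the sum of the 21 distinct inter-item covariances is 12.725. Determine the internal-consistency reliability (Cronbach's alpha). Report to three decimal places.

sum of item variances = 0.712 + 1.188 + 0.661 + 2.752 + 1.250 + 2.232 + 1.160 = 9.955
Sum of distinct covariances = 12.725
σ²_total = sum of item variances + 2·Σcov = 9.955 + 2 × 12.725 = 35.405
α = (7/6)·(1 − 9.955/35.405) = 0.839

α = 0.839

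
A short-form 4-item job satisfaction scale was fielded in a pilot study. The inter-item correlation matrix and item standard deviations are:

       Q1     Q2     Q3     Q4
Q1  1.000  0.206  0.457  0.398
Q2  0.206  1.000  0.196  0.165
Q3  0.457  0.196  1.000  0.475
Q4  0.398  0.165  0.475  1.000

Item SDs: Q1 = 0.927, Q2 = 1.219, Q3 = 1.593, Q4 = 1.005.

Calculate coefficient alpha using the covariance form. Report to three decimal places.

α = 0.628

Σσ²ᵢ = 0.927² + 1.219² + 1.593² + 1.005² = 5.8930
Covariances σ_ij = r_ij · s_i · s_j:
  σ(Q1,Q2) = 0.206 × 0.927 × 1.219 = 0.2328
  σ(Q1,Q3) = 0.457 × 0.927 × 1.593 = 0.6749
  σ(Q1,Q4) = 0.398 × 0.927 × 1.005 = 0.3708
  σ(Q2,Q3) = 0.196 × 1.219 × 1.593 = 0.3806
  σ(Q2,Q4) = 0.165 × 1.219 × 1.005 = 0.2021
  σ(Q3,Q4) = 0.475 × 1.593 × 1.005 = 0.7605
σ²_T = Σσ²ᵢ + 2·Σσ_ij = 5.8930 + 2 × 2.6217 = 11.1364
α = (4/3)·(1 − 5.8930/11.1364) = 0.628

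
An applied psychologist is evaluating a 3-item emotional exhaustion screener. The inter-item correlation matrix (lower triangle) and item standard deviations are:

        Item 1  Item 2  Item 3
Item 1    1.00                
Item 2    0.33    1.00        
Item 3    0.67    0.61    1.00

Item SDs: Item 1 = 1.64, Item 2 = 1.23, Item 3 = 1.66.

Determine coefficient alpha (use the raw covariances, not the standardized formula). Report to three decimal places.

coefficient alpha = 0.777

Σσ²ᵢ = 1.64² + 1.23² + 1.66² = 6.9581
Covariances σ_ij = r_ij · s_i · s_j:
  σ(Item 1,Item 2) = 0.33 × 1.64 × 1.23 = 0.6657
  σ(Item 1,Item 3) = 0.67 × 1.64 × 1.66 = 1.8240
  σ(Item 2,Item 3) = 0.61 × 1.23 × 1.66 = 1.2455
σ²_T = Σσ²ᵢ + 2·Σσ_ij = 6.9581 + 2 × 3.7352 = 14.4285
α = (3/2)·(1 − 6.9581/14.4285) = 0.777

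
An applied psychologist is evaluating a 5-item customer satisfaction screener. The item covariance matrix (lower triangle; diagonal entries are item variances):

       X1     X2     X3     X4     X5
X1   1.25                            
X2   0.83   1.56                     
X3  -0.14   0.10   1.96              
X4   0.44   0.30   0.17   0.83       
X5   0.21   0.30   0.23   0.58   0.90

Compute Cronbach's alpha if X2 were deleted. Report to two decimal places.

Remaining items: X1, X3, X4, X5 (k = 4).
Σσᵢ² = 1.25 + 1.96 + 0.83 + 0.90 = 4.94
total variance = 4.94 + 2 × 1.49 = 7.92
α (item deleted) = (4/3)·(1 − 4.94/7.92) = 0.50

Cronbach's alpha = 0.50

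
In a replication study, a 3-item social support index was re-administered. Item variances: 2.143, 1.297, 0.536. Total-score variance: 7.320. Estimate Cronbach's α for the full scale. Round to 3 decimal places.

Σσᵢ² = 2.143 + 1.297 + 0.536 = 3.976
α = (k/(k−1))·(1 − Σσᵢ²/Var(T)) = (3/2)·(1 − 3.976/7.320) = 0.685

Cronbach's α = 0.685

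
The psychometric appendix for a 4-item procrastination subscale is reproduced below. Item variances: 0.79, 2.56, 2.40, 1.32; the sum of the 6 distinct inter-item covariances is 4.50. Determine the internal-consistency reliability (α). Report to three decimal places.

Σσᵢ² = 0.79 + 2.56 + 2.40 + 1.32 = 7.07
Sum of distinct covariances = 4.50
σ²_total = Σσᵢ² + 2·Σcov = 7.07 + 2 × 4.50 = 16.07
α = (4/3)·(1 − 7.07/16.07) = 0.747

α = 0.747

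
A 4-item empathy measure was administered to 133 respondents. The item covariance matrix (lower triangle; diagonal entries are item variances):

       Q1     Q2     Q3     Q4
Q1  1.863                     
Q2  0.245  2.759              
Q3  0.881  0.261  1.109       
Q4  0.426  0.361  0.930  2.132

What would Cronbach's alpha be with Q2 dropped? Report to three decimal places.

α = 0.701

Remaining items: Q1, Q3, Q4 (k = 3).
ΣVar(i) = 1.863 + 1.109 + 2.132 = 5.104
Var(T) = 5.104 + 2 × 2.237 = 9.578
α (item deleted) = (3/2)·(1 − 5.104/9.578) = 0.701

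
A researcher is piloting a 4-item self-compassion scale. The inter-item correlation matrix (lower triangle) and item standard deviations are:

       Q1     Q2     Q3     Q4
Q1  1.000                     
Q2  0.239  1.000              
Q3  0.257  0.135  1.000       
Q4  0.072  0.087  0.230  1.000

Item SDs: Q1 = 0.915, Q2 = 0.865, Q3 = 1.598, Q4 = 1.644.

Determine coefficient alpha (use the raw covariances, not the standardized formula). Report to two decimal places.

Σσ²ᵢ = 0.915² + 0.865² + 1.598² + 1.644² = 6.8418
Covariances σ_ij = r_ij · s_i · s_j:
  σ(Q1,Q2) = 0.239 × 0.915 × 0.865 = 0.1892
  σ(Q1,Q3) = 0.257 × 0.915 × 1.598 = 0.3758
  σ(Q1,Q4) = 0.072 × 0.915 × 1.644 = 0.1083
  σ(Q2,Q3) = 0.135 × 0.865 × 1.598 = 0.1866
  σ(Q2,Q4) = 0.087 × 0.865 × 1.644 = 0.1237
  σ(Q3,Q4) = 0.230 × 1.598 × 1.644 = 0.6042
σ²_T = Σσ²ᵢ + 2·Σσ_ij = 6.8418 + 2 × 1.5878 = 10.0174
α = (4/3)·(1 − 6.8418/10.0174) = 0.42

coefficient alpha = 0.42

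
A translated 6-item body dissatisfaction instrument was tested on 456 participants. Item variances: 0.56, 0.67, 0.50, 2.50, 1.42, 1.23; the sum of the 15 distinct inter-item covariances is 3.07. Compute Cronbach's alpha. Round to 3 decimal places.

ΣVar(i) = 0.56 + 0.67 + 0.50 + 2.50 + 1.42 + 1.23 = 6.88
Sum of distinct covariances = 3.07
σ²_total = ΣVar(i) + 2·Σcov = 6.88 + 2 × 3.07 = 13.02
α = (6/5)·(1 − 6.88/13.02) = 0.566

α = 0.566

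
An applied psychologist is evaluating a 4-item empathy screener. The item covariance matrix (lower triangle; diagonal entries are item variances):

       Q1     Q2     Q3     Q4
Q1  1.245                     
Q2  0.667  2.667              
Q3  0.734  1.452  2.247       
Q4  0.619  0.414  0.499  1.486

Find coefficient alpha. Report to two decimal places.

Σσᵢ² = 1.245 + 2.667 + 2.247 + 1.486 = 7.645
Sum of the distinct covariances = 4.385
total variance = 7.645 + 2 × 4.385 = 16.415
α = (k/(k−1))·(1 − Σσᵢ²/total variance) = (4/3)·(1 − 7.645/16.415) = 0.71

coefficient alpha = 0.71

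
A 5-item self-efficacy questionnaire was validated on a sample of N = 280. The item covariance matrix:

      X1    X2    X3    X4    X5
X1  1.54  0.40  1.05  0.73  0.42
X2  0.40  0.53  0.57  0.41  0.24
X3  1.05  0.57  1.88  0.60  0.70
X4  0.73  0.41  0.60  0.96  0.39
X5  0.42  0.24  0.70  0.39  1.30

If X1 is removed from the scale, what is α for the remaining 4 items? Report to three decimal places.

Remaining items: X2, X3, X4, X5 (k = 4).
sum of item variances = 0.53 + 1.88 + 0.96 + 1.30 = 4.67
Var(T) = 4.67 + 2 × 2.91 = 10.49
α (item deleted) = (4/3)·(1 − 4.67/10.49) = 0.740

α = 0.740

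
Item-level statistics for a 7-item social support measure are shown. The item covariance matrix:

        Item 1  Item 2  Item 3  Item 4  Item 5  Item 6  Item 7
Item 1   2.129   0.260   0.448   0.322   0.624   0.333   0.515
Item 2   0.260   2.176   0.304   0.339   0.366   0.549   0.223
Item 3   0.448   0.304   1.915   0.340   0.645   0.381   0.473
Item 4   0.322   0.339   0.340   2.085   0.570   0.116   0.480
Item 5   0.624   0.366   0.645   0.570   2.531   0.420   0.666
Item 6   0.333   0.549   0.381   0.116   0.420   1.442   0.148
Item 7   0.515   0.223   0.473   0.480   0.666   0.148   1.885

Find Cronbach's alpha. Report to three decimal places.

Cronbach's alpha = 0.637

Σσᵢ² = 2.129 + 2.176 + 1.915 + 2.085 + 2.531 + 1.442 + 1.885 = 14.163
Sum of off-diagonal covariances = 8.522
total variance = 14.163 + 2 × 8.522 = 31.207
α = (k/(k−1))·(1 − Σσᵢ²/total variance) = (7/6)·(1 − 14.163/31.207) = 0.637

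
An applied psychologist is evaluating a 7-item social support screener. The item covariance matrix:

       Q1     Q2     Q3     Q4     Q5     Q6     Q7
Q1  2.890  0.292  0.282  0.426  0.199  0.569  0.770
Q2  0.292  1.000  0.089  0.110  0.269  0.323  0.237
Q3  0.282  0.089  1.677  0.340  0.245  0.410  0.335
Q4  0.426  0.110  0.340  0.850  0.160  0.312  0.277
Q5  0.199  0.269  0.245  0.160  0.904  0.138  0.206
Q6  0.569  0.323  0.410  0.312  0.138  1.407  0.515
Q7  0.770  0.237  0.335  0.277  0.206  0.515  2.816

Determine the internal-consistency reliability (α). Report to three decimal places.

α = 0.618

sum of item variances = 2.890 + 1.000 + 1.677 + 0.850 + 0.904 + 1.407 + 2.816 = 11.544
Σ_{i<j} σ_ij = 6.504
σ²_total = 11.544 + 2 × 6.504 = 24.552
α = (k/(k−1))·(1 − sum of item variances/σ²_total) = (7/6)·(1 − 11.544/24.552) = 0.618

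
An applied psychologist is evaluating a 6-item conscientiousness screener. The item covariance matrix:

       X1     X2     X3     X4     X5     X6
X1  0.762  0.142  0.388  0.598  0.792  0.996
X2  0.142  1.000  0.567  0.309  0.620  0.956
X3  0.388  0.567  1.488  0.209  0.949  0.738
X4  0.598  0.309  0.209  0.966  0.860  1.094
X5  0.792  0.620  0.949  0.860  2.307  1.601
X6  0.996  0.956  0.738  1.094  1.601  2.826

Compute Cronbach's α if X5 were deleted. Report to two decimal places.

α = 0.79

Remaining items: X1, X2, X3, X4, X6 (k = 5).
ΣVar(i) = 0.762 + 1.000 + 1.488 + 0.966 + 2.826 = 7.042
Var(T) = 7.042 + 2 × 5.997 = 19.036
α (item deleted) = (5/4)·(1 − 7.042/19.036) = 0.79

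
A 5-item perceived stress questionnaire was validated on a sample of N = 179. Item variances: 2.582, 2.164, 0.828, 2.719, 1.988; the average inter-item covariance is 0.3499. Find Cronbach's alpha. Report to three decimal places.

Σσ²ᵢ = 2.582 + 2.164 + 0.828 + 2.719 + 1.988 = 10.281
Sum of the 10 distinct covariances = 10 × 0.3499 = 3.4990
Var(T) = Σσ²ᵢ + 2·Σcov = 10.281 + 2 × 3.4990 = 17.2790
α = (5/4)·(1 − 10.281/17.2790) = 0.506

Cronbach's alpha = 0.506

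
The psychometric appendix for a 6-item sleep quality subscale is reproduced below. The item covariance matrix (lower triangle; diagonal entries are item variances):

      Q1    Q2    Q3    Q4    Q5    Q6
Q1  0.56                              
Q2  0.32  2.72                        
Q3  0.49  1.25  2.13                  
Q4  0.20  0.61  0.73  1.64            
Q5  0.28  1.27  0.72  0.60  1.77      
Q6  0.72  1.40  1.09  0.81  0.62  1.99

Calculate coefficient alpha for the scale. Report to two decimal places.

sum of item variances = 0.56 + 2.72 + 2.13 + 1.64 + 1.77 + 1.99 = 10.81
Sum of off-diagonal covariances = 11.11
σ²_total = 10.81 + 2 × 11.11 = 33.03
α = (k/(k−1))·(1 − sum of item variances/σ²_total) = (6/5)·(1 − 10.81/33.03) = 0.81

α = 0.81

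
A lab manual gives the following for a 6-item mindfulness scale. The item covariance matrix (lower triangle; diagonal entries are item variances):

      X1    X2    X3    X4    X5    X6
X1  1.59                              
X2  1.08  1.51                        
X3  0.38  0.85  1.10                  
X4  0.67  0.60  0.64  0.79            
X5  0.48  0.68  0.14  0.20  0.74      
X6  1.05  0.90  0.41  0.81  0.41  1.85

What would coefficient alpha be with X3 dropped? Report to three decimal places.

Remaining items: X1, X2, X4, X5, X6 (k = 5).
sum of item variances = 1.59 + 1.51 + 0.79 + 0.74 + 1.85 = 6.48
total variance = 6.48 + 2 × 6.88 = 20.24
α (item deleted) = (5/4)·(1 − 6.48/20.24) = 0.850

coefficient alpha = 0.850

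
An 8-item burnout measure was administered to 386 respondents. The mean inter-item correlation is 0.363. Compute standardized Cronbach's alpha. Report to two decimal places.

α = 0.82

Standardized α = k·r̄ / (1 + (k−1)·r̄) = 8 × 0.363 / (1 + 7 × 0.363)
  = 2.9040 / 3.5410 = 0.82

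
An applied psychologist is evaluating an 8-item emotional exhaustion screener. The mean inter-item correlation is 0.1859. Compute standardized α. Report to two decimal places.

standardized α = 0.65

Standardized α = k·r̄ / (1 + (k−1)·r̄) = 8 × 0.1859 / (1 + 7 × 0.1859)
  = 1.4872 / 2.3013 = 0.65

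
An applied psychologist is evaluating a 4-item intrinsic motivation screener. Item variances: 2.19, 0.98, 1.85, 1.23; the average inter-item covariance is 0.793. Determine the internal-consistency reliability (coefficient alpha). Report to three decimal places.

Σσᵢ² = 2.19 + 0.98 + 1.85 + 1.23 = 6.25
Sum of the 6 distinct covariances = 6 × 0.793 = 4.758
Var(T) = Σσᵢ² + 2·Σcov = 6.25 + 2 × 4.758 = 15.766
α = (4/3)·(1 − 6.25/15.766) = 0.805

coefficient alpha = 0.805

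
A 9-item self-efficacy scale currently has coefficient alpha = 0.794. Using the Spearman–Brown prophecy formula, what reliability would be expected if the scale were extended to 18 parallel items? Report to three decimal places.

predicted reliability = 0.885

Length factor m = 18/9 = 2.0000
α' = m·α / (1 + (m−1)·α)
   = 18/9 × 0.794 / (1 + (18/9 − 1) × 0.794)
   = 1.5880 / 1.7940 = 0.885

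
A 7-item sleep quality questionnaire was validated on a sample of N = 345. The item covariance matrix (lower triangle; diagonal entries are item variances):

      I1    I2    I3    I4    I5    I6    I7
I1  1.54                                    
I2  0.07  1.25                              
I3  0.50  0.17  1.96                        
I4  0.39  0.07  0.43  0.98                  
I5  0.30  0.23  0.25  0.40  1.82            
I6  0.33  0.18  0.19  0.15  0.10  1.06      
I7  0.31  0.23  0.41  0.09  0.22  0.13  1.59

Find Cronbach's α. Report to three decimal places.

ΣVar(i) = 1.54 + 1.25 + 1.96 + 0.98 + 1.82 + 1.06 + 1.59 = 10.20
Σ_{i<j} σ_ij = 5.15
σ²_T = 10.20 + 2 × 5.15 = 20.50
α = (k/(k−1))·(1 − ΣVar(i)/σ²_T) = (7/6)·(1 − 10.20/20.50) = 0.586

α = 0.586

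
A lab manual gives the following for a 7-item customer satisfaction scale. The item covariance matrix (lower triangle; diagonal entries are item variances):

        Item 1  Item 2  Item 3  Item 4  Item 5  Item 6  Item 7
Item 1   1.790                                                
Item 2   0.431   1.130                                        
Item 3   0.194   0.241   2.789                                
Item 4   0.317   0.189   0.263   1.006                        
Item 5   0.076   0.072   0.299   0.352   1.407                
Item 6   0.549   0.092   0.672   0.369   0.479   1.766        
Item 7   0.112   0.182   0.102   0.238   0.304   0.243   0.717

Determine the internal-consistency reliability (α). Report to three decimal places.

Σσᵢ² = 1.790 + 1.130 + 2.789 + 1.006 + 1.407 + 1.766 + 0.717 = 10.605
Sum of off-diagonal covariances = 5.776
σ²_total = 10.605 + 2 × 5.776 = 22.157
α = (k/(k−1))·(1 − Σσᵢ²/σ²_total) = (7/6)·(1 − 10.605/22.157) = 0.608

α = 0.608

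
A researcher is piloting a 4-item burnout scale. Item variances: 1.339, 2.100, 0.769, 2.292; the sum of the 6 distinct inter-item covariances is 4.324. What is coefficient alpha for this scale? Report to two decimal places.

coefficient alpha = 0.76

Σσᵢ² = 1.339 + 2.100 + 0.769 + 2.292 = 6.500
Sum of distinct covariances = 4.324
total variance = Σσᵢ² + 2·Σcov = 6.500 + 2 × 4.324 = 15.148
α = (4/3)·(1 − 6.500/15.148) = 0.76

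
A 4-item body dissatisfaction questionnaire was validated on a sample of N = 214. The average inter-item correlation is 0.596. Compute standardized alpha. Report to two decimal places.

standardized alpha = 0.86

Standardized α = k·r̄ / (1 + (k−1)·r̄) = 4 × 0.596 / (1 + 3 × 0.596)
  = 2.3840 / 2.7880 = 0.86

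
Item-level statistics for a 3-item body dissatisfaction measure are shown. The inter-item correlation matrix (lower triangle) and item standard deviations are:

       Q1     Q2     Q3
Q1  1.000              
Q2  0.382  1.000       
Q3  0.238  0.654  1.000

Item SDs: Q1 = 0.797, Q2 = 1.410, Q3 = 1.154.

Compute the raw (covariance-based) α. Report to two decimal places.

α = 0.70

Σσ²ᵢ = 0.797² + 1.410² + 1.154² = 3.9550
Covariances σ_ij = r_ij · s_i · s_j:
  σ(Q1,Q2) = 0.382 × 0.797 × 1.410 = 0.4293
  σ(Q1,Q3) = 0.238 × 0.797 × 1.154 = 0.2189
  σ(Q2,Q3) = 0.654 × 1.410 × 1.154 = 1.0641
σ²_T = Σσ²ᵢ + 2·Σσ_ij = 3.9550 + 2 × 1.7123 = 7.3796
α = (3/2)·(1 − 3.9550/7.3796) = 0.70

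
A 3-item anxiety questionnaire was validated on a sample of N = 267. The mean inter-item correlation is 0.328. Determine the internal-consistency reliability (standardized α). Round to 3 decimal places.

Standardized α = k·r̄ / (1 + (k−1)·r̄) = 3 × 0.328 / (1 + 2 × 0.328)
  = 0.9840 / 1.6560 = 0.594

α = 0.594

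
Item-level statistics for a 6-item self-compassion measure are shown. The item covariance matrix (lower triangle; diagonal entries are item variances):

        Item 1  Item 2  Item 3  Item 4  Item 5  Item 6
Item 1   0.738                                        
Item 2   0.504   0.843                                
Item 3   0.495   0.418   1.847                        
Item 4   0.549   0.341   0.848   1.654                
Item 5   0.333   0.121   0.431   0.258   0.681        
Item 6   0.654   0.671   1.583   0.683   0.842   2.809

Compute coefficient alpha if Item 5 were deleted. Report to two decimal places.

Remaining items: Item 1, Item 2, Item 3, Item 4, Item 6 (k = 5).
ΣVar(i) = 0.738 + 0.843 + 1.847 + 1.654 + 2.809 = 7.891
Var(T) = 7.891 + 2 × 6.746 = 21.383
α (item deleted) = (5/4)·(1 − 7.891/21.383) = 0.79

coefficient alpha = 0.79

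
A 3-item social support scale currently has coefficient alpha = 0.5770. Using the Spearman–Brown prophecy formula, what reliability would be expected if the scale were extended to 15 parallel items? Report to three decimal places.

Length factor m = 15/3 = 5.0000
α' = m·α / (1 + (m−1)·α)
   = 15/3 × 0.5770 / (1 + (15/3 − 1) × 0.5770)
   = 2.8850 / 3.3080 = 0.872

predicted reliability = 0.872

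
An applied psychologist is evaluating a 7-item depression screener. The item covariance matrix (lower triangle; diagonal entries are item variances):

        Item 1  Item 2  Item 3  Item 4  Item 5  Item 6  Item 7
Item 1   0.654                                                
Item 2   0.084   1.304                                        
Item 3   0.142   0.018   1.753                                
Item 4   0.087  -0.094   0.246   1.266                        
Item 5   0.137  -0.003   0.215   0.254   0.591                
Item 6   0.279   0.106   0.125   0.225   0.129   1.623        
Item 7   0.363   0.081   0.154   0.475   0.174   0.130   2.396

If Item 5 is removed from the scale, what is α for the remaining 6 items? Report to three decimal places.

α = 0.420

Remaining items: Item 1, Item 2, Item 3, Item 4, Item 6, Item 7 (k = 6).
Σσᵢ² = 0.654 + 1.304 + 1.753 + 1.266 + 1.623 + 2.396 = 8.996
σ²_total = 8.996 + 2 × 2.421 = 13.838
α (item deleted) = (6/5)·(1 − 8.996/13.838) = 0.420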